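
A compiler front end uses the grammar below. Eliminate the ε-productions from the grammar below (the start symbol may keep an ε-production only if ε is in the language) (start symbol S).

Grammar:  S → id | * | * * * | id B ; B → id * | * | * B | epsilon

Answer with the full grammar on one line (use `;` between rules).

Nullable set = {B}.
ε ∉ L(G), so no ε-production is kept.

S → id | * | * * * | id B; B → id * | * | * B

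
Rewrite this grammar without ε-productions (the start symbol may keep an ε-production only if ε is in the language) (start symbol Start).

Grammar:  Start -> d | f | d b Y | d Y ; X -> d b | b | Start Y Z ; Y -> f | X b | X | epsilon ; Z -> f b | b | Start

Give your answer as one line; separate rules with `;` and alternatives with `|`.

Nullable nonterminals: {Y}.
ε ∉ L(G), so no ε-production is kept.
Add the nullable-subset variants: Start → d b Y gives d b Y | d b. X → Start Y Z gives Start Y Z | Start Z.

Start -> d | f | d b Y | d b | d Y; X -> d b | b | Start Y Z | Start Z; Y -> f | X b | X; Z -> f b | b | Start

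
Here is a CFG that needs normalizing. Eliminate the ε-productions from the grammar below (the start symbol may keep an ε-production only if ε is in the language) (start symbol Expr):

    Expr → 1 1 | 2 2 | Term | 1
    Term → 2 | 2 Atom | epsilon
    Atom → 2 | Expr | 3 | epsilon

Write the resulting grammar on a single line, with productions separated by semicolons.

The nullable symbols are {Atom, Expr, Term}.
ε ∈ L(G) since Expr is nullable, so keep Expr → ε.

Expr → 1 1 | 2 2 | Term | 1 | ε; Term → 2 | 2 Atom; Atom → 2 | Expr | 3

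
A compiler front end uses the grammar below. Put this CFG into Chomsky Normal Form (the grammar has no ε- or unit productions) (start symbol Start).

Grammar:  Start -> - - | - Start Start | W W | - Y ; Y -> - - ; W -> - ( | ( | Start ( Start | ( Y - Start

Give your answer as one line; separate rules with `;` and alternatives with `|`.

Start -> X1 X1 | X1 Y1 | W W | X1 Y; Y -> X1 X1; W -> X1 X2 | ( | Start Y2 | X2 Y3; X1 -> -; X2 -> (; Y1 -> Start Start; Y2 -> X2 Start; Y3 -> Y Y4; Y4 -> X1 Start

Introduce a nonterminal for each terminal appearing in a rule of length ≥ 2: X1 → -, X2 → (.
Binarize each right-hand side of length ≥ 3 by chaining fresh nonterminals (Y1, Y2, …): affected rules were Start → X1 Start Start; W → Start X2 Start; W → X2 Y X1 Start.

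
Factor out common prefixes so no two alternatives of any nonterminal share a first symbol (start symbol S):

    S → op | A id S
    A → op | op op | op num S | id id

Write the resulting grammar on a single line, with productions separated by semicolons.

S → op | A id S; A → id id | op A'; A' → ε | op | num S

A has alternatives sharing prefix 'op': factor to A → op A' with A' → ε | op | num S.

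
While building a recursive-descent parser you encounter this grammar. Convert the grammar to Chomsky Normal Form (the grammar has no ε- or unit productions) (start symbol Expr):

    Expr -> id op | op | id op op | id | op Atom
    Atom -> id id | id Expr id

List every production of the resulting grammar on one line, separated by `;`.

Expr -> X1 X2 | op | X1 Y1 | id | X2 Atom; Atom -> X1 X1 | X1 Y2; X1 -> id; X2 -> op; Y1 -> X2 X2; Y2 -> Expr X1

Introduce a nonterminal for each terminal appearing in a rule of length ≥ 2: X1 → id, X2 → op.
Binarize each right-hand side of length ≥ 3 by chaining fresh nonterminals (Y1, Y2, …): affected rules were Expr → X1 X2 X2; Atom → X1 Expr X1.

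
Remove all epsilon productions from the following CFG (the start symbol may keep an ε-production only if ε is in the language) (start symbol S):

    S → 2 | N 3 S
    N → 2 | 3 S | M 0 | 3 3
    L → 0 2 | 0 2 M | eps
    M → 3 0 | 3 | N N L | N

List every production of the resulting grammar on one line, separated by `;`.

S → 2 | N 3 S; N → 2 | 3 S | M 0 | 3 3; L → 0 2 | 0 2 M; M → 3 0 | 3 | N N L | N N | N

Nullable nonterminals: {L}.
ε ∉ L(G), so no ε-production is kept.
Add the nullable-subset variants: M → N N L gives N N L | N N.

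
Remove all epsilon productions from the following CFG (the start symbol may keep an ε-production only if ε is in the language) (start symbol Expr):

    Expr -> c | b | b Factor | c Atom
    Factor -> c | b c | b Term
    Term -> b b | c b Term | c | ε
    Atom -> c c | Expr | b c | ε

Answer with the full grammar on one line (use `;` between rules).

Expr -> c | b | b Factor | c Atom; Factor -> c | b c | b Term | b; Term -> b b | c b Term | c b | c; Atom -> c c | Expr | b c

Nullable nonterminals: {Atom, Term}.
ε ∉ L(G), so no ε-production is kept.
Expand every rule over subsets of its nullable positions: Factor → b Term gives b Term | b. Term → c b Term gives c b Term | c b.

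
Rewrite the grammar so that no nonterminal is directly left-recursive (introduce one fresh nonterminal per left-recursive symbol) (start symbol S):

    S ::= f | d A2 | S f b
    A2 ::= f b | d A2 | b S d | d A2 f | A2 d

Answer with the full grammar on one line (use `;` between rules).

S ::= f S' | d A2 S'; A2 ::= f b A2' | d A2 A2' | b S d A2' | d A2 f A2'; S' ::= f b S' | epsilon; A2' ::= d A2' | epsilon

S, A2 are directly left-recursive.
For S: α = {f b}, β = {f, d A2}. Rewrite as S → β S' and S' → α S' | ε.
For A2: α = {d}, β = {f b, d A2, b S d, d A2 f}. Rewrite as A2 → β A2' and A2' → α A2' | ε.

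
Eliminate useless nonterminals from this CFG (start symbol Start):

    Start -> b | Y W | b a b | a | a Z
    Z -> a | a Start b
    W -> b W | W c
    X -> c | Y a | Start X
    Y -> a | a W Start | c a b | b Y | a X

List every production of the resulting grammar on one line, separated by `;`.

Generating nonterminals: {Start, X, Y, Z}.
Reachable from Start after that: {Start, Z}.
Removed useless symbols: {W, X, Y} and every production mentioning them.

Start -> b | b a b | a | a Z; Z -> a | a Start b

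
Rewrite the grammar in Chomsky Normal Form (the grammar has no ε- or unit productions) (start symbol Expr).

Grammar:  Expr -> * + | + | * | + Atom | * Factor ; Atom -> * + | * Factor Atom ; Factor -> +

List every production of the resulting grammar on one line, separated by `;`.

Expr -> X1 X2 | + | * | X2 Atom | X1 Factor; Atom -> X1 X2 | X1 Y1; Factor -> +; X1 -> *; X2 -> +; Y1 -> Factor Atom

Introduce a nonterminal for each terminal appearing in a rule of length ≥ 2: X1 → *, X2 → +.
Binarize each right-hand side of length ≥ 3 by chaining fresh nonterminals (Y1, Y2, …): affected rules were Atom → X1 Factor Atom.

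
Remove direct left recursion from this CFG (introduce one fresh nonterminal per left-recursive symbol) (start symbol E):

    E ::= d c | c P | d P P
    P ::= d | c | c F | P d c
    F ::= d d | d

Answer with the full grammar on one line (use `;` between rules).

Directly left-recursive nonterminal: P.
For P: α = {d c}, β = {d, c, c F}. Rewrite as P → β P' and P' → α P' | ε.

E ::= d c | c P | d P P; P ::= d P' | c P' | c F P'; F ::= d d | d; P' ::= d c P' | ε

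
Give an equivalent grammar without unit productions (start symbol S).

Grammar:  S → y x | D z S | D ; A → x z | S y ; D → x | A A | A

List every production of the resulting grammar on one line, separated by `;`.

S → x | A A | y x | D z S | x z | S y; A → x z | S y; D → x | A A | x z | S y

Unit pairs: D ⇒* {A}; S ⇒* {A, D}.
For every A with A ⇒* B via unit rules, add B's non-unit alternatives to A; then delete every rule of the form X → Y.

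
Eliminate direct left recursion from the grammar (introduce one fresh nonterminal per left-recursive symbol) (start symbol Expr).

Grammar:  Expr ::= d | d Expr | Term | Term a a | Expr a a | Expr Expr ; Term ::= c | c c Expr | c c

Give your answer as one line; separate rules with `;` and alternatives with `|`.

Expr ::= d Expr1 | d Expr Expr1 | Term Expr1 | Term a a Expr1; Term ::= c | c c Expr | c c; Expr1 ::= a a Expr1 | Expr Expr1 | eps

Directly left-recursive nonterminal: Expr.
For Expr: α = {a a, Expr}, β = {d, d Expr, Term, Term a a}. Rewrite as Expr → β Expr1 and Expr1 → α Expr1 | ε.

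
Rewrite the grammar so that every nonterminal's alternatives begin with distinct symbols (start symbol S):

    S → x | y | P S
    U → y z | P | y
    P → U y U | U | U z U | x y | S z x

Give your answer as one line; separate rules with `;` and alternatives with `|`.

S → x | y | P S; U → P | y U'; P → x y | S z x | U P'; U' → z | eps; P' → y U | eps | z U

U has alternatives sharing prefix 'y': factor to U → y U' with U' → z | ε.
P has alternatives sharing prefix 'U': factor to P → U P' with P' → y U | ε | z U.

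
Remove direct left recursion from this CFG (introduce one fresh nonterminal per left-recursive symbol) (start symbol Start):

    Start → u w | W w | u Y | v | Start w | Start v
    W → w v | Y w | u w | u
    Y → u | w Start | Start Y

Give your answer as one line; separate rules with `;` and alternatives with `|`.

Start → u w Start1 | W w Start1 | u Y Start1 | v Start1; W → w v | Y w | u w | u; Y → u | w Start | Start Y; Start1 → w Start1 | v Start1 | ε

Directly left-recursive nonterminal: Start.
For Start: α = {w, v}, β = {u w, W w, u Y, v}. Rewrite as Start → β Start1 and Start1 → α Start1 | ε.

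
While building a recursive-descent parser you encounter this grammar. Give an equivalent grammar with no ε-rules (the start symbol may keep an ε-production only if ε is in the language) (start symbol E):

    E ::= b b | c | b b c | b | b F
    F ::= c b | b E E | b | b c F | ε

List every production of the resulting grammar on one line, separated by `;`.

E ::= b b | c | b b c | b | b F; F ::= c b | b E E | b | b c F | b c

The nullable symbols are {F}.
ε ∉ L(G), so no ε-production is kept.
Expand every rule over subsets of its nullable positions: F → b c F gives b c F | b c.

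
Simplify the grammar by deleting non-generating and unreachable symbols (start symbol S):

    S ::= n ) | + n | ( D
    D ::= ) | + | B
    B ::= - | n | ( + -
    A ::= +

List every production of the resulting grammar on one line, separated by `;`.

S ::= n ) | + n | ( D; D ::= ) | + | B; B ::= - | n | ( + -

Generating nonterminals: {A, B, D, S}.
Reachable from S after that: {B, D, S}.
Removed useless symbols: {A} and every production mentioning them.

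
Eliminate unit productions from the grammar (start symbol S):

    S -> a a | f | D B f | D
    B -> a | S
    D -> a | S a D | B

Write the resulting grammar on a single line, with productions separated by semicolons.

Unit pairs: B ⇒* {D, S}; D ⇒* {B, S}; S ⇒* {B, D}.
For each unit pair (A, B), copy every non-unit production of B to A, then drop all unit productions.

S -> a | S a D | a a | f | D B f; B -> a | S a D | a a | f | D B f; D -> a | a a | f | D B f | S a D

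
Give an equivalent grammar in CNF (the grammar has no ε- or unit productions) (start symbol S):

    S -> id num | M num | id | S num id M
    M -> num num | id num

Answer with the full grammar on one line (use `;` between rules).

S -> X1 X2 | M X2 | id | S Y1; M -> X2 X2 | X1 X2; X1 -> id; X2 -> num; Y1 -> X2 Y2; Y2 -> X1 M

Introduce a nonterminal for each terminal appearing in a rule of length ≥ 2: X1 → id, X2 → num.
Binarize each right-hand side of length ≥ 3 by chaining fresh nonterminals (Y1, Y2, …): affected rules were S → S X2 X1 M.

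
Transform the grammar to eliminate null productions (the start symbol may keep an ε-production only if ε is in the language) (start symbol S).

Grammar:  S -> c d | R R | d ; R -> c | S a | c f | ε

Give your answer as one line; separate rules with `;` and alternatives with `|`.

Nullable set = {R, S}.
ε ∈ L(G) since S is nullable, so keep S → ε.
Add the nullable-subset variants: S → R R gives R R | R. R → S a gives S a | a.

S -> c d | R R | R | d | ε; R -> c | S a | a | c f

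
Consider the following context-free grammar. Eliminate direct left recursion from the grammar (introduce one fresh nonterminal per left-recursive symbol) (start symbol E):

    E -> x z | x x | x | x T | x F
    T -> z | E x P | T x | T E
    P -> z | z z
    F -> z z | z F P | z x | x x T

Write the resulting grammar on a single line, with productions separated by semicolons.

Left recursion appears on T.
For T: α = {x, E}, β = {z, E x P}. Rewrite as T → β T' and T' → α T' | ε.

E -> x z | x x | x | x T | x F; T -> z T' | E x P T'; P -> z | z z; F -> z z | z F P | z x | x x T; T' -> x T' | E T' | epsilon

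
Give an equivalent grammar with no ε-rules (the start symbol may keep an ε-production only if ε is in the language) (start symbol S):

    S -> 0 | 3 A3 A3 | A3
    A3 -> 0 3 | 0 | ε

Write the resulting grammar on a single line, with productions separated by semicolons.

Nullable nonterminals: {A3, S}.
ε ∈ L(G) since S is nullable, so keep S → ε.
Expand every rule over subsets of its nullable positions: S → 3 A3 A3 gives 3 A3 A3 | 3 A3 | 3.

S -> 0 | 3 A3 A3 | 3 A3 | 3 | A3 | ε; A3 -> 0 3 | 0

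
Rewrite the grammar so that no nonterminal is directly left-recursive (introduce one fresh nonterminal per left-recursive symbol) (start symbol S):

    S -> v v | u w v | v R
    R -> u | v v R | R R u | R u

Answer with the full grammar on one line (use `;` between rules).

S -> v v | u w v | v R; R -> u R' | v v R R'; R' -> R u R' | u R' | ε

Directly left-recursive nonterminal: R.
For R: α = {R u, u}, β = {u, v v R}. Rewrite as R → β R' and R' → α R' | ε.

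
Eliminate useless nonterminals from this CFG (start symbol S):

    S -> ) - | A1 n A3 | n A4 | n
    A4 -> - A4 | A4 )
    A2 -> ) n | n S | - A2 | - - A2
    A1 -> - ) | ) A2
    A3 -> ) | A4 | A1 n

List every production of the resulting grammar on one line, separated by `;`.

Generating nonterminals: {A1, A2, A3, S}.
Reachable from S after that: {A1, A2, A3, S}.
Removed useless symbols: {A4} and every production mentioning them.

S -> ) - | A1 n A3 | n; A2 -> ) n | n S | - A2 | - - A2; A1 -> - ) | ) A2; A3 -> ) | A1 n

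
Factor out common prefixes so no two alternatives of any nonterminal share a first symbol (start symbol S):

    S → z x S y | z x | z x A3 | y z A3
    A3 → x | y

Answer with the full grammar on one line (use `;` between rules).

S has alternatives sharing prefix 'z x': factor to S → z x S' with S' → S y | ε | A3.

S → y z A3 | z x S'; A3 → x | y; S' → S y | ε | A3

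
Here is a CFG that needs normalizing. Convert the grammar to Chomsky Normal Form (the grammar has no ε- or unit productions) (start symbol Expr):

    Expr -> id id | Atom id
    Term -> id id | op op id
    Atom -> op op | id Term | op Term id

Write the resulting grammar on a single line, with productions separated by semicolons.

Introduce a nonterminal for each terminal appearing in a rule of length ≥ 2: X1 → id, X2 → op.
Binarize each right-hand side of length ≥ 3 by chaining fresh nonterminals (Y1, Y2, …): affected rules were Term → X2 X2 X1; Atom → X2 Term X1.

Expr -> X1 X1 | Atom X1; Term -> X1 X1 | X2 Y1; Atom -> X2 X2 | X1 Term | X2 Y2; X1 -> id; X2 -> op; Y1 -> X2 X1; Y2 -> Term X1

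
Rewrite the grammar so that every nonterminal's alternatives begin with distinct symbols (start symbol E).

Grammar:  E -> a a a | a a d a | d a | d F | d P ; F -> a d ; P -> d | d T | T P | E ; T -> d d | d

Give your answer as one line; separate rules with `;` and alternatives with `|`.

E -> d E' | a a E''; F -> a d; P -> T P | E | d P'; T -> d T'; E' -> a | F | P; E'' -> a | d a; P' -> ε | T; T' -> d | ε

E has alternatives sharing prefix 'd': factor to E → d E' with E' → a | F | P.
E has alternatives sharing prefix 'a a': factor to E → a a E'' with E'' → a | d a.
P has alternatives sharing prefix 'd': factor to P → d P' with P' → ε | T.
T has alternatives sharing prefix 'd': factor to T → d T' with T' → d | ε.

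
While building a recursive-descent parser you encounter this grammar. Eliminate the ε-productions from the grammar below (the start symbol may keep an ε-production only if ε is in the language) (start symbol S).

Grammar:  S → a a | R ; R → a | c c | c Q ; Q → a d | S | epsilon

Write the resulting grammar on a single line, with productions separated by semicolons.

Nullable set = {Q}.
ε ∉ L(G), so no ε-production is kept.
Expand every rule over subsets of its nullable positions: R → c Q gives c Q | c.

S → a a | R; R → a | c c | c Q | c; Q → a d | S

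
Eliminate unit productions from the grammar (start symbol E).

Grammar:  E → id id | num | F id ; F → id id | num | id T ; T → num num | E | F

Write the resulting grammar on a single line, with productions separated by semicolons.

Unit pairs: T ⇒* {E, F}.
Replace each nonterminal's rules with the union of the non-unit rules of every nonterminal it unit-derives.

E → id id | num | F id; F → id id | num | id T; T → id id | num | F id | id T | num num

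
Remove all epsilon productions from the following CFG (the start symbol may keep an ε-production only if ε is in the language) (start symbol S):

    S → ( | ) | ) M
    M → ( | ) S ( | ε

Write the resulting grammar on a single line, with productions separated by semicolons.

Nullable nonterminals: {M}.
ε ∉ L(G), so no ε-production is kept.

S → ( | ) | ) M; M → ( | ) S (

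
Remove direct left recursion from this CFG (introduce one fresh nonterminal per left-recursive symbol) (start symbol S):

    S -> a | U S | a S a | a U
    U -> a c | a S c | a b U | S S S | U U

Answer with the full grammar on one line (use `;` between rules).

S -> a | U S | a S a | a U; U -> a c U' | a S c U' | a b U U' | S S S U'; U' -> U U' | ε

Left recursion appears on U.
For U: α = {U}, β = {a c, a S c, a b U, S S S}. Rewrite as U → β U' and U' → α U' | ε.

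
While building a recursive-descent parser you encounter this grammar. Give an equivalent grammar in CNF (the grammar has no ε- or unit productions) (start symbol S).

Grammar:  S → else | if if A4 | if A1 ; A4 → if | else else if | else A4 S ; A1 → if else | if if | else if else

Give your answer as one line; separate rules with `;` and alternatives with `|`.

S → else | X1 Y1 | X1 A1; A4 → if | X2 Y2 | X2 Y3; A1 → X1 X2 | X1 X1 | X2 Y4; X1 → if; X2 → else; Y1 → X1 A4; Y2 → X2 X1; Y3 → A4 S; Y4 → X1 X2

Introduce a nonterminal for each terminal appearing in a rule of length ≥ 2: X1 → if, X2 → else.
Binarize each right-hand side of length ≥ 3 by chaining fresh nonterminals (Y1, Y2, …): affected rules were S → X1 X1 A4; A4 → X2 X2 X1; A4 → X2 A4 S; A1 → X2 X1 X2.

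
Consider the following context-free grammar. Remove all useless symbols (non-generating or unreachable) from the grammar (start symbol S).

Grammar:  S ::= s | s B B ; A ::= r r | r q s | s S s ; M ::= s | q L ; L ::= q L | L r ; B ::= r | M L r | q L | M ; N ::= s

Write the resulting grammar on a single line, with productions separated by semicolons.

Generating nonterminals: {A, B, M, N, S}.
Reachable from S after that: {B, M, S}.
Removed useless symbols: {A, L, N} and every production mentioning them.

S ::= s | s B B; M ::= s; B ::= r | M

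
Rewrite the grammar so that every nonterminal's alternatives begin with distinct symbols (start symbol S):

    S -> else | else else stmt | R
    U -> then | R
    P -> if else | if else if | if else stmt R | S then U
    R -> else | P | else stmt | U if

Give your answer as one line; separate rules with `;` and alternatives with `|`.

S -> R | else S'; U -> then | R; P -> S then U | if else P'; R -> P | U if | else R'; S' -> ε | else stmt; P' -> ε | if | stmt R; R' -> ε | stmt

S has alternatives sharing prefix 'else': factor to S → else S' with S' → ε | else stmt.
P has alternatives sharing prefix 'if else': factor to P → if else P' with P' → ε | if | stmt R.
R has alternatives sharing prefix 'else': factor to R → else R' with R' → ε | stmt.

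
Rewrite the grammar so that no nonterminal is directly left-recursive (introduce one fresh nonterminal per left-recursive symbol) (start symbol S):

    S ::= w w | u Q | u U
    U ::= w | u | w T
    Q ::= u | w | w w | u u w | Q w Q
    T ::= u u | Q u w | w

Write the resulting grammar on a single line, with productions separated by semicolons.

S ::= w w | u Q | u U; U ::= w | u | w T; Q ::= u Q' | w Q' | w w Q' | u u w Q'; T ::= u u | Q u w | w; Q' ::= w Q Q' | epsilon

Left recursion appears on Q.
For Q: α = {w Q}, β = {u, w, w w, u u w}. Rewrite as Q → β Q' and Q' → α Q' | ε.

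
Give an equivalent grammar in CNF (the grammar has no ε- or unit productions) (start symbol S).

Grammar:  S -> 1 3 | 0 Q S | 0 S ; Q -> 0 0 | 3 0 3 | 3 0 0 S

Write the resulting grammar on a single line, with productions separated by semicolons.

Introduce a nonterminal for each terminal appearing in a rule of length ≥ 2: X1 → 1, X2 → 3, X3 → 0.
Binarize each right-hand side of length ≥ 3 by chaining fresh nonterminals (Y1, Y2, …): affected rules were S → X3 Q S; Q → X2 X3 X2; Q → X2 X3 X3 S.

S -> X1 X2 | X3 Y1 | X3 S; Q -> X3 X3 | X2 Y2 | X2 Y3; X1 -> 1; X2 -> 3; X3 -> 0; Y1 -> Q S; Y2 -> X3 X2; Y3 -> X3 Y4; Y4 -> X3 S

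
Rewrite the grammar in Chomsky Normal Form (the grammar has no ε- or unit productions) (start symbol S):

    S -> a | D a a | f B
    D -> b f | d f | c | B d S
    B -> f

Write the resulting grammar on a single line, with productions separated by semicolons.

S -> a | D Y1 | X2 B; D -> X3 X2 | X4 X2 | c | B Y2; B -> f; X1 -> a; X2 -> f; X3 -> b; X4 -> d; Y1 -> X1 X1; Y2 -> X4 S

Introduce a nonterminal for each terminal appearing in a rule of length ≥ 2: X1 → a, X2 → f, X3 → b, X4 → d.
Binarize each right-hand side of length ≥ 3 by chaining fresh nonterminals (Y1, Y2, …): affected rules were S → D X1 X1; D → B X4 S.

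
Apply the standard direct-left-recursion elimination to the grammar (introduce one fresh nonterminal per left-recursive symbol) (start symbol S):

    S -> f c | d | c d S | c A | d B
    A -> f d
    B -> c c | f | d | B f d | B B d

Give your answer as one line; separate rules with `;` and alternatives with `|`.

B is directly left-recursive.
For B: α = {f d, B d}, β = {c c, f, d}. Rewrite as B → β B' and B' → α B' | ε.

S -> f c | d | c d S | c A | d B; A -> f d; B -> c c B' | f B' | d B'; B' -> f d B' | B d B' | ε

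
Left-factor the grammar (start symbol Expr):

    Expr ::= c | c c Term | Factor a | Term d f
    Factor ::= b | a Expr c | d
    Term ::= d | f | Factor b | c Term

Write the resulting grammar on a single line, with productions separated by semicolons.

Expr ::= Factor a | Term d f | c Expr1; Factor ::= b | a Expr c | d; Term ::= d | f | Factor b | c Term; Expr1 ::= ε | c Term

Expr has alternatives sharing prefix 'c': factor to Expr → c Expr1 with Expr1 → ε | c Term.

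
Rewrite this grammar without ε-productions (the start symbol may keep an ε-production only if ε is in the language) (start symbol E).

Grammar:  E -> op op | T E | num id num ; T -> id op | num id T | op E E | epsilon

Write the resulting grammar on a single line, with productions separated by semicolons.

Nullable set = {T}.
ε ∉ L(G), so no ε-production is kept.
Add the nullable-subset variants: T → num id T gives num id T | num id.

E -> op op | T E | num id num; T -> id op | num id T | num id | op E E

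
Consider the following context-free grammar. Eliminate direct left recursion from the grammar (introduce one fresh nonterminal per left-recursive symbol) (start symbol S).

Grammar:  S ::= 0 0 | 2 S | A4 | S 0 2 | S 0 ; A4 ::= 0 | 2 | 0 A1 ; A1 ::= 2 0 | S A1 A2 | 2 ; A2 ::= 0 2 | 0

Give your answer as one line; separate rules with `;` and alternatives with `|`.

S ::= 0 0 S' | 2 S S' | A4 S'; A4 ::= 0 | 2 | 0 A1; A1 ::= 2 0 | S A1 A2 | 2; A2 ::= 0 2 | 0; S' ::= 0 2 S' | 0 S' | ε

S is directly left-recursive.
For S: α = {0 2, 0}, β = {0 0, 2 S, A4}. Rewrite as S → β S' and S' → α S' | ε.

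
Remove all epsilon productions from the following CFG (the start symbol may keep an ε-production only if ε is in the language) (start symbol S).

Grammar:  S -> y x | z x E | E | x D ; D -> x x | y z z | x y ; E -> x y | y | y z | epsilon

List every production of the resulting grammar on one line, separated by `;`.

S -> y x | z x E | z x | E | x D | epsilon; D -> x x | y z z | x y; E -> x y | y | y z

Nullable set = {E, S}.
ε ∈ L(G) since S is nullable, so keep S → ε.
Add the nullable-subset variants: S → z x E gives z x E | z x.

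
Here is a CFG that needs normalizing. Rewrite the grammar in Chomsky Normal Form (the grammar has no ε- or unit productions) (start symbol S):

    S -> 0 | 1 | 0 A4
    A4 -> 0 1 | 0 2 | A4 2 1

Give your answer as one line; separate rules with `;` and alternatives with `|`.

S -> 0 | 1 | X1 A4; A4 -> X1 X2 | X1 X3 | A4 Y1; X1 -> 0; X2 -> 1; X3 -> 2; Y1 -> X3 X2

Introduce a nonterminal for each terminal appearing in a rule of length ≥ 2: X1 → 0, X2 → 1, X3 → 2.
Binarize each right-hand side of length ≥ 3 by chaining fresh nonterminals (Y1, Y2, …): affected rules were A4 → A4 X3 X2.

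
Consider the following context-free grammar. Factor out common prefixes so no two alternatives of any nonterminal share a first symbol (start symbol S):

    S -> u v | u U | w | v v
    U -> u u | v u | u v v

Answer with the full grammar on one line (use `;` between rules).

S -> w | v v | u S'; U -> v u | u U'; S' -> v | U; U' -> u | v v

S has alternatives sharing prefix 'u': factor to S → u S' with S' → v | U.
U has alternatives sharing prefix 'u': factor to U → u U' with U' → u | v v.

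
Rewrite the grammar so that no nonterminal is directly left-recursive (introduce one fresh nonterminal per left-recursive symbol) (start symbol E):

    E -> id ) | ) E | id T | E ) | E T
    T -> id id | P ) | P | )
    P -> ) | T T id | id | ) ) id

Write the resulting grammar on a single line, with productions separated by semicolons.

E is directly left-recursive.
For E: α = {), T}, β = {id ), ) E, id T}. Rewrite as E → β E' and E' → α E' | ε.

E -> id ) E' | ) E E' | id T E'; T -> id id | P ) | P | ); P -> ) | T T id | id | ) ) id; E' -> ) E' | T E' | ε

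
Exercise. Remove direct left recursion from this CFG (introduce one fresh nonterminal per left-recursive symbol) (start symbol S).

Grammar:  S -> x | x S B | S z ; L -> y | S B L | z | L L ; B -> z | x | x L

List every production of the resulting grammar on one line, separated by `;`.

S -> x S' | x S B S'; L -> y L' | S B L L' | z L'; B -> z | x | x L; S' -> z S' | ε; L' -> L L' | ε

Left recursion appears on S, L.
For S: α = {z}, β = {x, x S B}. Rewrite as S → β S' and S' → α S' | ε.
For L: α = {L}, β = {y, S B L, z}. Rewrite as L → β L' and L' → α L' | ε.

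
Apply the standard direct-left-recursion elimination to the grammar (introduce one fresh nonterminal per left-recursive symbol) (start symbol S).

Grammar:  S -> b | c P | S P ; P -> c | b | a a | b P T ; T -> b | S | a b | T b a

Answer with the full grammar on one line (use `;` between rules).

Directly left-recursive nonterminals: S, T.
For S: α = {P}, β = {b, c P}. Rewrite as S → β S' and S' → α S' | ε.
For T: α = {b a}, β = {b, S, a b}. Rewrite as T → β T' and T' → α T' | ε.

S -> b S' | c P S'; P -> c | b | a a | b P T; T -> b T' | S T' | a b T'; S' -> P S' | epsilon; T' -> b a T' | epsilon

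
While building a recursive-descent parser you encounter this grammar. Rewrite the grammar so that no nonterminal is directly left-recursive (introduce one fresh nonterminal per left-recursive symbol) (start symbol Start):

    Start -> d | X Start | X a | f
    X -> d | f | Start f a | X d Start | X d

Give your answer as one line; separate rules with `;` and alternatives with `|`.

Start -> d | X Start | X a | f; X -> d X1 | f X1 | Start f a X1; X1 -> d Start X1 | d X1 | ε

Directly left-recursive nonterminal: X.
For X: α = {d Start, d}, β = {d, f, Start f a}. Rewrite as X → β X1 and X1 → α X1 | ε.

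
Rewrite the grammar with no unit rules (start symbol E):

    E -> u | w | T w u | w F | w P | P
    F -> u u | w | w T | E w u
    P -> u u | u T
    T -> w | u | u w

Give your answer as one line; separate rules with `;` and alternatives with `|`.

E -> u | w | T w u | w F | w P | u u | u T; F -> u u | w | w T | E w u; P -> u u | u T; T -> w | u | u w

Unit pairs: E ⇒* {P}.
Replace each nonterminal's rules with the union of the non-unit rules of every nonterminal it unit-derives.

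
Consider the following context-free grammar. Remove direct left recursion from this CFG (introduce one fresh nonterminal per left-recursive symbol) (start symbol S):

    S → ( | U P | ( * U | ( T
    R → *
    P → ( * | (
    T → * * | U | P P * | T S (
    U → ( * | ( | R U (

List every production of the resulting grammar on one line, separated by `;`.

S → ( | U P | ( * U | ( T; R → *; P → ( * | (; T → * * T' | U T' | P P * T'; U → ( * | ( | R U (; T' → S ( T' | epsilon

Left recursion appears on T.
For T: α = {S (}, β = {* *, U, P P *}. Rewrite as T → β T' and T' → α T' | ε.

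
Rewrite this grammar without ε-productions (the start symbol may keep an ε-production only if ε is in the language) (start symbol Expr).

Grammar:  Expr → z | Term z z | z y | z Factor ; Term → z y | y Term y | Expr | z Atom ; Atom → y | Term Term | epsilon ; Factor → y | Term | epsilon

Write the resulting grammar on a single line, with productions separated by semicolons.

Expr → z | Term z z | z y | z Factor; Term → z y | y Term y | Expr | z Atom | z; Atom → y | Term Term; Factor → y | Term

Nullable nonterminals: {Atom, Factor}.
ε ∉ L(G), so no ε-production is kept.
Add the nullable-subset variants: Term → z Atom gives z Atom | z.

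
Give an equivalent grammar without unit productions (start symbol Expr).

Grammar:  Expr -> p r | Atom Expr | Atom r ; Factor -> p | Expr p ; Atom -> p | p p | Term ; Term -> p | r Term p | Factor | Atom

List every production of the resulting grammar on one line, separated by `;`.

Expr -> p r | Atom Expr | Atom r; Factor -> p | Expr p; Atom -> p | r Term p | p p | Expr p; Term -> p | r Term p | p p | Expr p

Unit pairs: Atom ⇒* {Factor, Term}; Term ⇒* {Atom, Factor}.
Replace each nonterminal's rules with the union of the non-unit rules of every nonterminal it unit-derives.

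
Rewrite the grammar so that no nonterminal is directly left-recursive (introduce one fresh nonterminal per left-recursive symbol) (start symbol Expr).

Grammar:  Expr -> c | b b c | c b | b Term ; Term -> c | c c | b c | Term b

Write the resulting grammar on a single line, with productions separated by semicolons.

Directly left-recursive nonterminal: Term.
For Term: α = {b}, β = {c, c c, b c}. Rewrite as Term → β Term1 and Term1 → α Term1 | ε.

Expr -> c | b b c | c b | b Term; Term -> c Term1 | c c Term1 | b c Term1; Term1 -> b Term1 | ε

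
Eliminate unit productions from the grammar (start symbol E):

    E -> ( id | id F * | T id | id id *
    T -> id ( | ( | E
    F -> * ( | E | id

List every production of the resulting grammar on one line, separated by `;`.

Unit pairs: F ⇒* {E}; T ⇒* {E}.
Replace each nonterminal's rules with the union of the non-unit rules of every nonterminal it unit-derives.

E -> ( id | id F * | T id | id id *; T -> ( id | id F * | T id | id id * | id ( | (; F -> ( id | id F * | T id | id id * | * ( | id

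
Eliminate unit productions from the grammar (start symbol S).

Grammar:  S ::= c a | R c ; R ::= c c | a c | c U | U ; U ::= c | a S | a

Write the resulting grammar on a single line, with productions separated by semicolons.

S ::= c a | R c; R ::= c | a S | a | c c | a c | c U; U ::= c | a S | a

Unit pairs: R ⇒* {U}.
For each unit pair (A, B), copy every non-unit production of B to A, then drop all unit productions.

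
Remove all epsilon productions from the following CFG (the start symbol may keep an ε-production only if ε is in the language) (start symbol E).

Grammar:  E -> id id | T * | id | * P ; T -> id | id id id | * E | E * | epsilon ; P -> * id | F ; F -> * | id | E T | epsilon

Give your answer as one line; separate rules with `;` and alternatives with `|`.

E -> id id | T * | * | id | * P; T -> id | id id id | * E | E *; P -> * id | F; F -> * | id | E T | E

Nullable nonterminals: {F, P, T}.
ε ∉ L(G), so no ε-production is kept.
Expand every rule over subsets of its nullable positions: E → T * gives T * | *. F → E T gives E T | E.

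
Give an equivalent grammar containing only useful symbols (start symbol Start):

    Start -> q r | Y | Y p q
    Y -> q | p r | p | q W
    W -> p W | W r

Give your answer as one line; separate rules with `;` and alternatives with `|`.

Generating nonterminals: {Start, Y}.
Reachable from Start after that: {Start, Y}.
Removed useless symbols: {W} and every production mentioning them.

Start -> q r | Y | Y p q; Y -> q | p r | p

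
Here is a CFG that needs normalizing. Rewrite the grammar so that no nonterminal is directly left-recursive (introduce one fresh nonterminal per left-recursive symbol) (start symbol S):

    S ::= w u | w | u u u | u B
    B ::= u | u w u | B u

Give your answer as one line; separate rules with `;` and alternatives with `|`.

S ::= w u | w | u u u | u B; B ::= u B' | u w u B'; B' ::= u B' | epsilon

Left recursion appears on B.
For B: α = {u}, β = {u, u w u}. Rewrite as B → β B' and B' → α B' | ε.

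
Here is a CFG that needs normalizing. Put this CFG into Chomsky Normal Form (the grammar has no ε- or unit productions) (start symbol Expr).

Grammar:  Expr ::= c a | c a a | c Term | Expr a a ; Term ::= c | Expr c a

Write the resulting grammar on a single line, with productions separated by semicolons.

Introduce a nonterminal for each terminal appearing in a rule of length ≥ 2: X1 → c, X2 → a.
Binarize each right-hand side of length ≥ 3 by chaining fresh nonterminals (Y1, Y2, …): affected rules were Expr → X1 X2 X2; Expr → Expr X2 X2; Term → Expr X1 X2.

Expr ::= X1 X2 | X1 Y1 | X1 Term | Expr Y2; Term ::= c | Expr Y3; X1 ::= c; X2 ::= a; Y1 ::= X2 X2; Y2 ::= X2 X2; Y3 ::= X1 X2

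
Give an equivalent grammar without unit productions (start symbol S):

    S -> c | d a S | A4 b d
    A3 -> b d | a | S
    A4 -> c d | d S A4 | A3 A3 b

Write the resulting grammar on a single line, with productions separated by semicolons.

Unit pairs: A3 ⇒* {S}.
Replace each nonterminal's rules with the union of the non-unit rules of every nonterminal it unit-derives.

S -> c | d a S | A4 b d; A3 -> c | d a S | A4 b d | b d | a; A4 -> c d | d S A4 | A3 A3 b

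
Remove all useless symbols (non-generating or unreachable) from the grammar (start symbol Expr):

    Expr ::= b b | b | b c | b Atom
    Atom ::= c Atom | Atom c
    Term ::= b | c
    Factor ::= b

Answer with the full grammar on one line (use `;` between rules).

Expr ::= b b | b | b c

Generating nonterminals: {Expr, Factor, Term}.
Reachable from Expr after that: {Expr}.
Removed useless symbols: {Atom, Factor, Term} and every production mentioning them.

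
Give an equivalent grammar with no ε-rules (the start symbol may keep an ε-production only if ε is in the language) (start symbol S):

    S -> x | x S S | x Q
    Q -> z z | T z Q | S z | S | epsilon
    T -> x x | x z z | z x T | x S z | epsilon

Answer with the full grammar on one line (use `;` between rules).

S -> x | x S S | x Q; Q -> z z | T z Q | T z | z Q | z | S z | S; T -> x x | x z z | z x T | z x | x S z

Nullable nonterminals: {Q, T}.
ε ∉ L(G), so no ε-production is kept.
Expand every rule over subsets of its nullable positions: Q → T z Q gives T z Q | T z | z Q | z. T → z x T gives z x T | z x.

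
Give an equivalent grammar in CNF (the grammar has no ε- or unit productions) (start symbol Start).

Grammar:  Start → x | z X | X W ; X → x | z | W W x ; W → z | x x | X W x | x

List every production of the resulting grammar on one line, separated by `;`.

Introduce a nonterminal for each terminal appearing in a rule of length ≥ 2: X1 → z, X2 → x.
Binarize each right-hand side of length ≥ 3 by chaining fresh nonterminals (Y1, Y2, …): affected rules were X → W W X2; W → X W X2.

Start → x | X1 X | X W; X → x | z | W Y1; W → z | X2 X2 | X Y2 | x; X1 → z; X2 → x; Y1 → W X2; Y2 → W X2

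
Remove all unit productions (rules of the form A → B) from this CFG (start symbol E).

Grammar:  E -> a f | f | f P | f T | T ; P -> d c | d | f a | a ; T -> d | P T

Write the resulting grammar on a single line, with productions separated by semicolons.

Unit pairs: E ⇒* {T}.
For every A with A ⇒* B via unit rules, add B's non-unit alternatives to A; then delete every rule of the form X → Y.

E -> a f | f | f P | f T | d | P T; P -> d c | d | f a | a; T -> d | P T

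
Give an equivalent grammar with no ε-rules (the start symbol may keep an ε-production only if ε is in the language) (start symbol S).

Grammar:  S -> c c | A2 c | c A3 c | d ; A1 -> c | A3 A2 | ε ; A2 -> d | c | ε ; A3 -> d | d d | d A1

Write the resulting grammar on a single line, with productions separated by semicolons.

S -> c c | A2 c | c | c A3 c | d; A1 -> c | A3 A2 | A3; A2 -> d | c; A3 -> d | d d | d A1

Nullable nonterminals: {A1, A2}.
ε ∉ L(G), so no ε-production is kept.
Add the nullable-subset variants: S → A2 c gives A2 c | c. A1 → A3 A2 gives A3 A2 | A3.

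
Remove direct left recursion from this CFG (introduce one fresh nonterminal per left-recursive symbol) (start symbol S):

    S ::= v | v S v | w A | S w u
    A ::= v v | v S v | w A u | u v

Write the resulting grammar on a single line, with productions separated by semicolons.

S ::= v S' | v S v S' | w A S'; A ::= v v | v S v | w A u | u v; S' ::= w u S' | ε

S is directly left-recursive.
For S: α = {w u}, β = {v, v S v, w A}. Rewrite as S → β S' and S' → α S' | ε.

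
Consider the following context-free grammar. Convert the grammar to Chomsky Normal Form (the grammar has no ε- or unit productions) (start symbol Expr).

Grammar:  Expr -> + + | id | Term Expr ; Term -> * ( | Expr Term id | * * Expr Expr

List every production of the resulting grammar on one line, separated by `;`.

Introduce a nonterminal for each terminal appearing in a rule of length ≥ 2: X1 → +, X2 → *, X3 → (, X4 → id.
Binarize each right-hand side of length ≥ 3 by chaining fresh nonterminals (Y1, Y2, …): affected rules were Term → Expr Term X4; Term → X2 X2 Expr Expr.

Expr -> X1 X1 | id | Term Expr; Term -> X2 X3 | Expr Y1 | X2 Y2; X1 -> +; X2 -> *; X3 -> (; X4 -> id; Y1 -> Term X4; Y2 -> X2 Y3; Y3 -> Expr Expr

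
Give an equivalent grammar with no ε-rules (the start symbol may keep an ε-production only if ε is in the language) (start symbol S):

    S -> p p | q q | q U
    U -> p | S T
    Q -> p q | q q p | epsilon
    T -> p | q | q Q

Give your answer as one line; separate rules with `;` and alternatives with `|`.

Nullable set = {Q}.
ε ∉ L(G), so no ε-production is kept.

S -> p p | q q | q U; U -> p | S T; Q -> p q | q q p; T -> p | q | q Q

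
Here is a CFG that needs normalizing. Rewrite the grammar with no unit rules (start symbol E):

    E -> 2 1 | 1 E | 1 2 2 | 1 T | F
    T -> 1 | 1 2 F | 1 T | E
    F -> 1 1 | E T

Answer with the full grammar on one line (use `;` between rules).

E -> 2 1 | 1 E | 1 2 2 | 1 T | 1 1 | E T; T -> 2 1 | 1 E | 1 2 2 | 1 T | 1 1 | E T | 1 | 1 2 F; F -> 1 1 | E T

Unit pairs: E ⇒* {F}; T ⇒* {E, F}.
Replace each nonterminal's rules with the union of the non-unit rules of every nonterminal it unit-derives.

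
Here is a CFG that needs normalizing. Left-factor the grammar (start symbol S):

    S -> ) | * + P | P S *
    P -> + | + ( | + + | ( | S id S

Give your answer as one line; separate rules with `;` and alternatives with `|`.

S -> ) | * + P | P S *; P -> ( | S id S | + P'; P' -> ε | ( | +

P has alternatives sharing prefix '+': factor to P → + P' with P' → ε | ( | +.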